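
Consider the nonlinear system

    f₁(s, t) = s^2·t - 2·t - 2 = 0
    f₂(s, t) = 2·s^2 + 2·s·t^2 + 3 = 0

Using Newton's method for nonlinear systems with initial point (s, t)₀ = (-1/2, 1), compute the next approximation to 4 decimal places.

At (-1/2, 1): F = (-3.7500, 2.5000).
Jacobian J = [[2·s·t, s^2 - 2], [4·s + 2·t^2, 4·s·t]].
At the point, J = [[-1.0000, -1.7500], [0.0000, -2.0000]] (det J = 2.0000).
Solving J·Δ = −F gives Δ = (-5.9375, 1.2500).
Then the next iterate is (s, t)₁ = (-6.4375, 2.2500).

(-6.4375, 2.2500)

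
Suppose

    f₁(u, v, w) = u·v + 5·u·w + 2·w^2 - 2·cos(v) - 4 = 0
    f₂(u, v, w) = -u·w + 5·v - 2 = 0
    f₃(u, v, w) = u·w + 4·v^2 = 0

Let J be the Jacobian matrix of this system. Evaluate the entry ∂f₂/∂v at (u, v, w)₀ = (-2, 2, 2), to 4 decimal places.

5.0000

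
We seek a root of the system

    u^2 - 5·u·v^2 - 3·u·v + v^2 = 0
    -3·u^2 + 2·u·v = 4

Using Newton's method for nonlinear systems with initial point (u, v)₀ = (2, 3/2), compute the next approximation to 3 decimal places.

(0.747, 1.181)

At (2, 3/2): F = (-25.250, -10.000).
Jacobian J = [[2·u - 5·v^2 - 3·v, -10·u·v - 3·u + 2·v], [-6·u + 2·v, 2·u]].
At the point, J = [[-11.750, -33.000], [-9.000, 4.000]] (det J = -344.000).
Solving J·Δ = −F gives Δ = (-1.253, -0.319).
Then the next iterate is (u, v)₁ = (0.747, 1.181).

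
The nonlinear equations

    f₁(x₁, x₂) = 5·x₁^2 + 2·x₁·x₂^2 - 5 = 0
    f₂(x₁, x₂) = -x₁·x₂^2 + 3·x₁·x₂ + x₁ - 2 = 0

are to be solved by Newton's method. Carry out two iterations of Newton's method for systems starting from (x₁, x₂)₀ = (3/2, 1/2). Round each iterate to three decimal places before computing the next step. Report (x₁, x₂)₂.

At (3/2, 1/2): F = (7.000, 1.375).
Jacobian J = [[10·x₁ + 2·x₂^2, 4·x₁·x₂], [-x₂^2 + 3·x₂ + 1, -2·x₁·x₂ + 3·x₁]].
At the point, J = [[15.500, 3.000], [2.250, 3.000]] (det J = 39.750).
Solving J·Δ = −F gives Δ = (-0.425, -0.140).
Then the next iterate is (x₁, x₂)₁ = (1.075, 0.360).
Round to (1.075, 0.360) and repeat: F = (1.05676, 0.09668), J = [[11.00920, 1.548], [1.95040, 2.451]].
Δ = (-0.102, 0.042), so (x₁, x₂)₂ = (0.973, 0.402).

(0.973, 0.402)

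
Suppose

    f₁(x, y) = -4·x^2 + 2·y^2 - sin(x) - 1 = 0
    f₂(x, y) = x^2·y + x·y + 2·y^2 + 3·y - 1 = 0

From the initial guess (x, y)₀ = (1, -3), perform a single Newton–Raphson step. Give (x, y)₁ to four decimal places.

At (1, -3): F = (12.158529, 2.0000).
Jacobian J = [[-8·x - cos(x), 4·y], [2·x·y + y, x^2 + x + 4·y + 3]].
At the point, J = [[-8.540302, -12.0000], [-9.0000, -7.0000]] (det J = -48.217884).
Solving J·Δ = −F gives Δ = (-1.2674, 1.9152).
Then the next iterate is (x, y)₁ = (-0.2674, -1.0848).

(-0.2674, -1.0848)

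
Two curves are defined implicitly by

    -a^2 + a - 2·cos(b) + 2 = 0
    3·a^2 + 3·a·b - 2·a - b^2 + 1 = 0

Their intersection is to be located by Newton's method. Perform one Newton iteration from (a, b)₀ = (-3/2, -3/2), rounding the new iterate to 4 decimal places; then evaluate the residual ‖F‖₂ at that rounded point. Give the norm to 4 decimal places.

At (-3/2, -3/2): F = (-1.891474, 15.2500).
Jacobian J = [[-2·a + 1, 2·sin(b)], [6·a + 3·b - 2, 3·a - 2·b]].
At the point, J = [[4.0000, -1.994990], [-15.5000, -1.5000]] (det J = -36.922345).
Solving J·Δ = −F gives Δ = (0.9008, 0.8581).
Then the next iterate is (a, b)₁ = (-0.5992, -0.6419).
Re-evaluating at (-0.5992, -0.6419): F = (-0.560160, 4.017366), so ‖F‖₂ = 4.0562.

4.0562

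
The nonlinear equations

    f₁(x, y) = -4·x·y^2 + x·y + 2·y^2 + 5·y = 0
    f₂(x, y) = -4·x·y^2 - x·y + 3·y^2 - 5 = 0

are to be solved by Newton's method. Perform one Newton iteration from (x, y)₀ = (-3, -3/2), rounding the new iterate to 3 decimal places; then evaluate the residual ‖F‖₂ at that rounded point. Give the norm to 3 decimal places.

8.895

At (-3, -3/2): F = (28.500, 24.250).
Jacobian J = [[-4·y^2 + y, -8·x·y + x + 4·y + 5], [-4·y^2 - y, -8·x·y - x + 6·y]].
At the point, J = [[-10.500, -40.000], [-7.500, -42.000]] (det J = 141.000).
Solving J·Δ = −F gives Δ = (1.610, 0.290).
Then the next iterate is (x, y)₁ = (-1.390, -1.210).
Re-evaluating at (-1.390, -1.210): F = (6.70050, 5.85080), so ‖F‖₂ = 8.895.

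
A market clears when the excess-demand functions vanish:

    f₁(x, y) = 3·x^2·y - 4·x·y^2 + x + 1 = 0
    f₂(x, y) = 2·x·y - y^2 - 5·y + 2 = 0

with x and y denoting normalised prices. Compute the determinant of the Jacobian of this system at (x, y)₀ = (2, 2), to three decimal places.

35.000

J = [[6·x·y - 4·y^2 + 1, 3·x^2 - 8·x·y], [2·y, 2·x - 2·y - 5]].
At the point, J = [[9.000, -20.000], [4.000, -5.000]].
det J = 35.000.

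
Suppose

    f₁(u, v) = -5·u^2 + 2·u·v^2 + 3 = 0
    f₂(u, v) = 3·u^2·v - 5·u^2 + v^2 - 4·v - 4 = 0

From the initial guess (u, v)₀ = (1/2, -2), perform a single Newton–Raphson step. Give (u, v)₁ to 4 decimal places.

At (1/2, -2): F = (5.7500, 5.2500).
Jacobian J = [[-10·u + 2·v^2, 4·u·v], [6·u·v - 10·u, 3·u^2 + 2·v - 4]].
At the point, J = [[3.0000, -4.0000], [-11.0000, -7.2500]] (det J = -65.7500).
Solving J·Δ = −F gives Δ = (-0.3146, 1.2015).
Then the next iterate is (u, v)₁ = (0.1854, -0.7985).

(0.1854, -0.7985)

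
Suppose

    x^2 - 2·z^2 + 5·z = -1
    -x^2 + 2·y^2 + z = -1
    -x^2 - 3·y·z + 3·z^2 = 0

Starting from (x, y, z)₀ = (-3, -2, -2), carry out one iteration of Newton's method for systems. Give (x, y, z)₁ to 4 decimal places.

At (-3, -2, -2): F = (-8.0000, -2.0000, -9.0000).
Jacobian J = [[2·x, 0, -4·z + 5], [-2·x, 4·y, 1], [-2·x, -3·z, -3·y + 6·z]].
At the point, J = [[-6.0000, 0.0000, 13.0000], [6.0000, -8.0000, 1.0000], [6.0000, 6.0000, -6.0000]] (det J = 840.0000).
Solving J·Δ = −F gives Δ = (1.7000, 1.2000, 1.4000).
Then the next iterate is (x, y, z)₁ = (-1.3000, -0.8000, -0.6000).

(-1.3000, -0.8000, -0.6000)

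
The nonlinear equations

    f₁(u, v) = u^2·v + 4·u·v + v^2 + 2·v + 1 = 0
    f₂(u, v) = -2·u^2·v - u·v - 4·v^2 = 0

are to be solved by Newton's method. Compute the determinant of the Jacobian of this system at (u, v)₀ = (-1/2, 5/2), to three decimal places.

-163.125

J = [[2·u·v + 4·v, u^2 + 4·u + 2·v + 2], [-4·u·v - v, -2·u^2 - u - 8·v]].
At the point, J = [[7.500, 5.250], [2.500, -20.000]].
det J = -163.125.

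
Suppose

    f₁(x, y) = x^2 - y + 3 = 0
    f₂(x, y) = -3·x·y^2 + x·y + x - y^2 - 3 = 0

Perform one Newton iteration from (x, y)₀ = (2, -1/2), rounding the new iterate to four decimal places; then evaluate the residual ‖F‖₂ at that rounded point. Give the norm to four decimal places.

At (2, -1/2): F = (7.5000, -3.7500).
Jacobian J = [[2·x, -1], [-3·y^2 + y + 1, -6·x·y + x - 2·y]].
At the point, J = [[4.0000, -1.0000], [-0.2500, 9.0000]] (det J = 35.7500).
Solving J·Δ = −F gives Δ = (-1.7832, 0.3671).
Then the next iterate is (x, y)₁ = (0.2168, -0.1329).
Re-evaluating at (0.2168, -0.1329): F = (3.179902, -2.841163), so ‖F‖₂ = 4.2643.

4.2643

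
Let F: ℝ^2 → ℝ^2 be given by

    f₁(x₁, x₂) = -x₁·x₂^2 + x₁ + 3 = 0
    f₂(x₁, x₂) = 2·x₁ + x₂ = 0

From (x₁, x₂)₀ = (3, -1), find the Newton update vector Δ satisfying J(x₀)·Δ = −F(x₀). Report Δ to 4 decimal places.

(-2.2500, -0.5000)

At (3, -1): F = (3.0000, 5.0000).
Jacobian J = [[-x₂^2 + 1, -2·x₁·x₂], [2, 1]].
At the point, J = [[0.0000, 6.0000], [2.0000, 1.0000]] (det J = -12.0000).
Solving J·Δ = −F gives Δ = (-2.2500, -0.5000).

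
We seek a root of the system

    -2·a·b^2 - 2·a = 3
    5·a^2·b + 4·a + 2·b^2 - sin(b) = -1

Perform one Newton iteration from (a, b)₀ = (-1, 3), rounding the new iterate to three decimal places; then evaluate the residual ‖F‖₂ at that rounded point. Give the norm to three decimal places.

12.526

At (-1, 3): F = (17.000, 29.85888).
Jacobian J = [[-2·b^2 - 2, -4·a·b], [10·a·b + 4, 5·a^2 + 4·b - cos(b)]].
At the point, J = [[-20.000, 12.000], [-26.000, 17.98999]] (det J = -47.79985).
Solving J·Δ = −F gives Δ = (-1.098, -3.246).
Then the next iterate is (a, b)₁ = (-2.098, -0.246).
Re-evaluating at (-2.098, -0.246): F = (1.44993, -12.44141), so ‖F‖₂ = 12.526.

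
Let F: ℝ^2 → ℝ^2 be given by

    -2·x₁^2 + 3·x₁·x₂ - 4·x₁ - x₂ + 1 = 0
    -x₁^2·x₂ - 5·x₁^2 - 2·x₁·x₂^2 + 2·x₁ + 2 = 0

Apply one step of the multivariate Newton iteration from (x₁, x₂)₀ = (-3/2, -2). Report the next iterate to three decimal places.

(0.799, -1.218)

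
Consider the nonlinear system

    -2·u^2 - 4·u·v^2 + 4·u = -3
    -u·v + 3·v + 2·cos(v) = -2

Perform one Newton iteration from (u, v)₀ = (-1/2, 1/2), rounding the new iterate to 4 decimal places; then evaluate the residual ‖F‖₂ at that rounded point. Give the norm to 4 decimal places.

At (-1/2, 1/2): F = (1.0000, 5.505165).
Jacobian J = [[-4·u - 4·v^2 + 4, -8·u·v], [-v, -u - 2·sin(v) + 3]].
At the point, J = [[5.0000, 2.0000], [-0.5000, 2.541149]] (det J = 13.705745).
Solving J·Δ = −F gives Δ = (0.6179, -2.0448).
Then the next iterate is (u, v)₁ = (0.1179, -1.5448).
Re-evaluating at (0.1179, -1.5448): F = (2.318370, -2.400281), so ‖F‖₂ = 3.3371.

3.3371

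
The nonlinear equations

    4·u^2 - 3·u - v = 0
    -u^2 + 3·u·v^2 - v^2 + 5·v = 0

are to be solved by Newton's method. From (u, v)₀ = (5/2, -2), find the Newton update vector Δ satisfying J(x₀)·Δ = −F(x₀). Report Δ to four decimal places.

(-1.1421, 0.0836)

At (5/2, -2): F = (19.5000, 9.7500).
Jacobian J = [[8·u - 3, -1], [-2·u + 3·v^2, 6·u·v - 2·v + 5]].
At the point, J = [[17.0000, -1.0000], [7.0000, -21.0000]] (det J = -350.0000).
Solving J·Δ = −F gives Δ = (-1.1421, 0.0836).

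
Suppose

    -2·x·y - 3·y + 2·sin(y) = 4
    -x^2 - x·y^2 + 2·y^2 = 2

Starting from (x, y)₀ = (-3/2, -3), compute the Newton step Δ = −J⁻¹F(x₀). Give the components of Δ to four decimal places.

At (-3/2, -3): F = (-4.282240, 27.2500).
Jacobian J = [[-2·y, -2·x + 2·cos(y) - 3], [-2·x - y^2, -2·x·y + 4·y]].
At the point, J = [[6.0000, -1.979985], [-6.0000, -21.0000]] (det J = -137.879910).
Solving J·Δ = −F gives Δ = (1.0435, 0.9995).

(1.0435, 0.9995)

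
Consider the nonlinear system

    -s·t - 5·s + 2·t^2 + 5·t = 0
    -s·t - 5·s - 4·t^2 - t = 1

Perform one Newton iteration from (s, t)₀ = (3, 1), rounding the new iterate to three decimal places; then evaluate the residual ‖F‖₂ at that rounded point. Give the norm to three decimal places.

4.011

At (3, 1): F = (-11.000, -24.000).
Jacobian J = [[-t - 5, -s + 4·t + 5], [-t - 5, -s - 8·t - 1]].
At the point, J = [[-6.000, 6.000], [-6.000, -12.000]] (det J = 108.000).
Solving J·Δ = −F gives Δ = (-2.556, -0.722).
Then the next iterate is (s, t)₁ = (0.444, 0.278).
Re-evaluating at (0.444, 0.278): F = (-0.79886, -3.93057), so ‖F‖₂ = 4.011.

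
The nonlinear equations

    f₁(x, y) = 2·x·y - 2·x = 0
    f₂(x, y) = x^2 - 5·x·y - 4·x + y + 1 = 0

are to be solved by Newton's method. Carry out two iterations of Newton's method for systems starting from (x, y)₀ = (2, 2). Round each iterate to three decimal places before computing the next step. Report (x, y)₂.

At (2, 2): F = (4.000, -21.000).
Jacobian J = [[2·y - 2, 2·x], [2·x - 5·y - 4, -5·x + 1]].
At the point, J = [[2.000, 4.000], [-10.000, -9.000]] (det J = 22.000).
Solving J·Δ = −F gives Δ = (-2.182, 0.091).
Then the next iterate is (x, y)₁ = (-0.182, 2.091).
Round to (-0.182, 2.091) and repeat: F = (-0.39712, 5.75493), J = [[2.182, -0.364], [-14.819, 1.910]].
Δ = (1.090, 5.440), so (x, y)₂ = (0.908, 7.531).

(0.908, 7.531)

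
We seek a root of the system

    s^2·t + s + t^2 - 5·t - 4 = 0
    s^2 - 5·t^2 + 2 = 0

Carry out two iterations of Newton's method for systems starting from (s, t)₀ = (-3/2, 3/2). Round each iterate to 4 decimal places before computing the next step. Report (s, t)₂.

(-2.9715, 1.4438)

At (-3/2, 3/2): F = (-7.3750, -7.0000).
Jacobian J = [[2·s·t + 1, s^2 + 2·t - 5], [2·s, -10·t]].
At the point, J = [[-3.5000, 0.2500], [-3.0000, -15.0000]] (det J = 53.2500).
Solving J·Δ = −F gives Δ = (-2.1103, -0.0446).
Then the next iterate is (s, t)₁ = (-3.6103, 1.4554).
Round to (-3.6103, 1.4554) and repeat: F = (6.200960, 4.443320), J = [[-9.508861, 10.945066], [-7.2206, -14.5540]].
Δ = (0.6388, -0.0116), so (s, t)₂ = (-2.9715, 1.4438).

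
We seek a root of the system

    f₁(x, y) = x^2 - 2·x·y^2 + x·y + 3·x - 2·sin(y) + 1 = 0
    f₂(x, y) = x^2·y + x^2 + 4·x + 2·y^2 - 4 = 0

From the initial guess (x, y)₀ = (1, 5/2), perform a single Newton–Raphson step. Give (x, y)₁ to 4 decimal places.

At (1, 5/2): F = (-6.196944, 16.0000).
Jacobian J = [[2·x - 2·y^2 + y + 3, -4·x·y + x - 2·cos(y)], [2·x·y + 2·x + 4, x^2 + 4·y]].
At the point, J = [[-5.0000, -7.397713], [11.0000, 11.0000]] (det J = 26.374840).
Solving J·Δ = −F gives Δ = (-1.9032, 0.4487).
Then the next iterate is (x, y)₁ = (-0.9032, 2.9487).

(-0.9032, 2.9487)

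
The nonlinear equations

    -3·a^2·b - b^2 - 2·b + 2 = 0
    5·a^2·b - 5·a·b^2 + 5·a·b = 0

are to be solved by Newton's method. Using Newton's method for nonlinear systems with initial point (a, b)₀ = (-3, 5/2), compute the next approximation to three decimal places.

At (-3, 5/2): F = (-76.750, 168.750).
Jacobian J = [[-6·a·b, -3·a^2 - 2·b - 2], [10·a·b - 5·b^2 + 5·b, 5·a^2 - 10·a·b + 5·a]].
At the point, J = [[45.000, -34.000], [-93.750, 105.000]] (det J = 1537.500).
Solving J·Δ = −F gives Δ = (1.510, -0.259).
Then the next iterate is (a, b)₁ = (-1.490, 2.241).

(-1.490, 2.241)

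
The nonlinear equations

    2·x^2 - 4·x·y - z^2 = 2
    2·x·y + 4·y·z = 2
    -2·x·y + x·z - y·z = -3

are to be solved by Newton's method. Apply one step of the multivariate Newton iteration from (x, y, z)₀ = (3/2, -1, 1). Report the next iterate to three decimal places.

(-0.033, -1.512, -1.380)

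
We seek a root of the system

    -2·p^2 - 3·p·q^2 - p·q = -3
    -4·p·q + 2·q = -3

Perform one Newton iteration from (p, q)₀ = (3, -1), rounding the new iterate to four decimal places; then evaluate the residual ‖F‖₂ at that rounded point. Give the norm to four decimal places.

At (3, -1): F = (-21.0000, 13.0000).
Jacobian J = [[-4·p - 3·q^2 - q, -6·p·q - p], [-4·q, -4·p + 2]].
At the point, J = [[-14.0000, 15.0000], [4.0000, -10.0000]] (det J = 80.0000).
Solving J·Δ = −F gives Δ = (-0.1875, 1.2250).
Then the next iterate is (p, q)₁ = (2.8125, 0.2250).
Re-evaluating at (2.8125, 0.2250): F = (-13.880273, 0.918750), so ‖F‖₂ = 13.9106.

13.9106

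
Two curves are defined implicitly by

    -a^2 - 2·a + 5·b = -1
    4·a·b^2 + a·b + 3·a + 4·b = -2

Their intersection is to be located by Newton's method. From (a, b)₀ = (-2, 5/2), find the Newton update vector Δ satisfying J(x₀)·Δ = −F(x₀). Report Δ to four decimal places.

At (-2, 5/2): F = (13.5000, -49.0000).
Jacobian J = [[-2·a - 2, 5], [4·b^2 + b + 3, 8·a·b + a + 4]].
At the point, J = [[2.0000, 5.0000], [30.5000, -38.0000]] (det J = -228.5000).
Solving J·Δ = −F gives Δ = (-1.1729, -2.2309).

(-1.1729, -2.2309)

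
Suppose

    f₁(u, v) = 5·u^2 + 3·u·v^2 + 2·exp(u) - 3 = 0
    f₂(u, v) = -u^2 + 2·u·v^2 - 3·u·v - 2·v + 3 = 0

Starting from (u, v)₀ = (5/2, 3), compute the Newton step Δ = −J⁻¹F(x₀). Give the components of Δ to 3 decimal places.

(-1.347, -0.384)

At (5/2, 3): F = (120.11499, 13.250).
Jacobian J = [[10·u + 3·v^2 + 2·exp(u), 6·u·v], [-2·u + 2·v^2 - 3·v, 4·u·v - 3·u - 2]].
At the point, J = [[76.36499, 45.000], [4.000, 20.500]] (det J = 1385.48225).
Solving J·Δ = −F gives Δ = (-1.347, -0.384).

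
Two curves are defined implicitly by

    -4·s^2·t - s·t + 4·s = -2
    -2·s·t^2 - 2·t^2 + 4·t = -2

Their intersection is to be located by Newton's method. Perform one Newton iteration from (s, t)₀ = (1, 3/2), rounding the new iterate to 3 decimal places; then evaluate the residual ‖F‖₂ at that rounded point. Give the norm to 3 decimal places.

0.168

At (1, 3/2): F = (-1.500, -1.000).
Jacobian J = [[-8·s·t - t + 4, -4·s^2 - s], [-2·t^2, -4·s·t - 4·t + 4]].
At the point, J = [[-9.500, -5.000], [-4.500, -8.000]] (det J = 53.500).
Solving J·Δ = −F gives Δ = (-0.131, -0.051).
Then the next iterate is (s, t)₁ = (0.869, 1.449).
Re-evaluating at (0.869, 1.449): F = (-0.16009, -0.05231), so ‖F‖₂ = 0.168.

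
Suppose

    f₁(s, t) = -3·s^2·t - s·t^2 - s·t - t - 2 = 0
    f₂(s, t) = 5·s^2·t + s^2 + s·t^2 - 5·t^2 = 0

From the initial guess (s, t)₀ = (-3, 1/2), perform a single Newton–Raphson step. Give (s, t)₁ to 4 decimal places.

At (-3, 1/2): F = (-13.7500, 29.5000).
Jacobian J = [[-6·s·t - t^2 - t, -3·s^2 - 2·s·t - s - 1], [10·s·t + 2·s + t^2, 5·s^2 + 2·s·t - 10·t]].
At the point, J = [[8.2500, -22.0000], [-20.7500, 37.0000]] (det J = -151.2500).
Solving J·Δ = −F gives Δ = (0.9273, -0.2773).
Then the next iterate is (s, t)₁ = (-2.0727, 0.2227).

(-2.0727, 0.2227)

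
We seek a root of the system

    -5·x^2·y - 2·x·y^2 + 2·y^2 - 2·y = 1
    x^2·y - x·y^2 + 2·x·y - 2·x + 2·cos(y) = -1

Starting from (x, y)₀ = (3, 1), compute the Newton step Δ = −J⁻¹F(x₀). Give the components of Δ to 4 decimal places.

(-1.5652, -0.0348)

At (3, 1): F = (-52.0000, 8.080605).
Jacobian J = [[-10·x·y - 2·y^2, -5·x^2 - 4·x·y + 4·y - 2], [2·x·y - y^2 + 2·y - 2, x^2 - 2·x·y + 2·x - 2·sin(y)]].
At the point, J = [[-32.0000, -55.0000], [5.0000, 7.317058]] (det J = 40.854143).
Solving J·Δ = −F gives Δ = (-1.5652, -0.0348).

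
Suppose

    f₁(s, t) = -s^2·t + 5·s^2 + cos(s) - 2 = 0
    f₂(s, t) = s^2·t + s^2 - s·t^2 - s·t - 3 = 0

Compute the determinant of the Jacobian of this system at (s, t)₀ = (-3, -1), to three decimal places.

J = [[-2·s·t + 10·s - sin(s), -s^2], [2·s·t + 2·s - t^2 - t, s^2 - 2·s·t - s]].
At the point, J = [[-35.85888, -9.000], [0.000, 6.000]].
det J = -215.153.

-215.153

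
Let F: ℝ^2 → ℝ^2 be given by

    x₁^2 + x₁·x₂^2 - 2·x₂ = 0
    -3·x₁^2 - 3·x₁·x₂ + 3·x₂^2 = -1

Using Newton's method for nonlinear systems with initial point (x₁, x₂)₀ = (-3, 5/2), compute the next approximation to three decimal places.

(-2.486, 1.640)

At (-3, 5/2): F = (-14.750, 15.250).
Jacobian J = [[2·x₁ + x₂^2, 2·x₁·x₂ - 2], [-6·x₁ - 3·x₂, -3·x₁ + 6·x₂]].
At the point, J = [[0.250, -17.000], [10.500, 24.000]] (det J = 184.500).
Solving J·Δ = −F gives Δ = (0.514, -0.860).
Then the next iterate is (x₁, x₂)₁ = (-2.486, 1.640).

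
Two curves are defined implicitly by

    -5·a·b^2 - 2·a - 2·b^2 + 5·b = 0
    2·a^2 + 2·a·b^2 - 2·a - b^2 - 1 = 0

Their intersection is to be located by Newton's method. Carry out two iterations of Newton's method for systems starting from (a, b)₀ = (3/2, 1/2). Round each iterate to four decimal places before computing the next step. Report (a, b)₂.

At (3/2, 1/2): F = (-2.8750, 1.0000).
Jacobian J = [[-5·b^2 - 2, -10·a·b - 4·b + 5], [4·a + 2·b^2 - 2, 4·a·b - 2·b]].
At the point, J = [[-3.2500, -4.5000], [4.5000, 2.0000]] (det J = 13.7500).
Solving J·Δ = −F gives Δ = (0.0909, -0.7045).
Then the next iterate is (a, b)₁ = (1.5909, -0.2045).
Round to (1.5909, -0.2045) and repeat: F = (-4.620600, 0.971369), J = [[-2.209101, 9.071390], [4.447240, -0.892356]].
Δ = (-0.1222, 0.4796), so (a, b)₂ = (1.4687, 0.2751).

(1.4687, 0.2751)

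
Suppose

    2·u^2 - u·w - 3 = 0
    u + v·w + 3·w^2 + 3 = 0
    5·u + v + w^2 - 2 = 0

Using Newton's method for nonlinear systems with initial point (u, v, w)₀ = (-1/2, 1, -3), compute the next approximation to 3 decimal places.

(2.256, -3.349, -0.512)

At (-1/2, 1, -3): F = (-4.000, 26.500, 5.500).
Jacobian J = [[4·u - w, 0, -u], [1, w, v + 6·w], [5, 1, 2·w]].
At the point, J = [[1.000, 0.000, 0.500], [1.000, -3.000, -17.000], [5.000, 1.000, -6.000]] (det J = 43.000).
Solving J·Δ = −F gives Δ = (2.756, -4.349, 2.488).
Then the next iterate is (u, v, w)₁ = (2.256, -3.349, -0.512).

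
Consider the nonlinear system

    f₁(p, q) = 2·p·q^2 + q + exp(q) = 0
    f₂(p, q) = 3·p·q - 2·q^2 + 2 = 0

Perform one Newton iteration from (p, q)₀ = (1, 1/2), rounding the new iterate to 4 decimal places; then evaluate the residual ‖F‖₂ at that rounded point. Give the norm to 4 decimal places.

At (1, 1/2): F = (2.648721, 3.0000).
Jacobian J = [[2·q^2, 4·p·q + exp(q) + 1], [3·q, 3·p - 4·q]].
At the point, J = [[0.5000, 4.648721], [1.5000, 1.0000]] (det J = -6.473082).
Solving J·Δ = −F gives Δ = (-1.7453, -0.3821).
Then the next iterate is (p, q)₁ = (-0.7453, 0.1179).
Re-evaluating at (-0.7453, 0.1179): F = (1.222312, 1.708587), so ‖F‖₂ = 2.1008.

2.1008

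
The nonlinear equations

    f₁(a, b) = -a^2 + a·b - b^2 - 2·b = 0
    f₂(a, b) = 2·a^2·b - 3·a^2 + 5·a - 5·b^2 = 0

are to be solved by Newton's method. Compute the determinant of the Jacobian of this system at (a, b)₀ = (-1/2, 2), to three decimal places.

J = [[-2·a + b, a - 2·b - 2], [4·a·b - 6·a + 5, 2·a^2 - 10·b]].
At the point, J = [[3.000, -6.500], [4.000, -19.500]].
det J = -32.500.

-32.500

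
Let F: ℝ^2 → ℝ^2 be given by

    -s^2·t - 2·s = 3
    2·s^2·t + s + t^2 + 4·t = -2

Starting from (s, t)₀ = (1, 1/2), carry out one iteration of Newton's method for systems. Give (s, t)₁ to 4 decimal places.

(-0.7917, 0.3750)

At (1, 1/2): F = (-5.5000, 6.2500).
Jacobian J = [[-2·s·t - 2, -s^2], [4·s·t + 1, 2·s^2 + 2·t + 4]].
At the point, J = [[-3.0000, -1.0000], [3.0000, 7.0000]] (det J = -18.0000).
Solving J·Δ = −F gives Δ = (-1.7917, -0.1250).
Then the next iterate is (s, t)₁ = (-0.7917, 0.3750).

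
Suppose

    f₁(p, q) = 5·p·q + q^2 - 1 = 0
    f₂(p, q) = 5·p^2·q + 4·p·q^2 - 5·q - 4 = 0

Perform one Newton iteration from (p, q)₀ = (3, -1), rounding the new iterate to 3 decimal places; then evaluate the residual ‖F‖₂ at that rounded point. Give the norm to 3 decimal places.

At (3, -1): F = (-15.000, -32.000).
Jacobian J = [[5·q, 5·p + 2·q], [10·p·q + 4·q^2, 5·p^2 + 8·p·q - 5]].
At the point, J = [[-5.000, 13.000], [-26.000, 16.000]] (det J = 258.000).
Solving J·Δ = −F gives Δ = (-0.682, 0.891).
Then the next iterate is (p, q)₁ = (2.318, -0.109).
Re-evaluating at (2.318, -0.109): F = (-2.25143, -6.27319), so ‖F‖₂ = 6.665.

6.665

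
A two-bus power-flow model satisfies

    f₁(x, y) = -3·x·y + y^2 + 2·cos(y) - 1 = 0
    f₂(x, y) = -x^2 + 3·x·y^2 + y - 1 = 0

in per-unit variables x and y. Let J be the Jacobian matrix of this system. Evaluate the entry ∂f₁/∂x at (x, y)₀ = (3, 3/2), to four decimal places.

∂f₁/∂x = -3·y.
At (3, 3/2) this is -4.5000.

-4.5000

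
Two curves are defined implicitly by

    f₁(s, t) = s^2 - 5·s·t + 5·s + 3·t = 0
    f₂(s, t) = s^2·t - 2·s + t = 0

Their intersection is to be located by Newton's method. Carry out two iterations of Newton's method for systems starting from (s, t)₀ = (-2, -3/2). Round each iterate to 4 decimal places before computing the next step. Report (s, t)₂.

At (-2, -3/2): F = (-25.5000, -3.5000).
Jacobian J = [[2·s - 5·t + 5, -5·s + 3], [2·s·t - 2, s^2 + 1]].
At the point, J = [[8.5000, 13.0000], [4.0000, 5.0000]] (det J = -9.5000).
Solving J·Δ = −F gives Δ = (-8.6316, 7.6053).
Then the next iterate is (s, t)₁ = (-10.6316, 6.1053).
Round to (-10.6316, 6.1053) and repeat: F = (402.734356, 717.456167), J = [[-46.7897, 56.1580], [-131.818215, 114.030919]].
Δ = (-2.7251, -9.4420), so (s, t)₂ = (-13.3567, -3.3367).

(-13.3567, -3.3367)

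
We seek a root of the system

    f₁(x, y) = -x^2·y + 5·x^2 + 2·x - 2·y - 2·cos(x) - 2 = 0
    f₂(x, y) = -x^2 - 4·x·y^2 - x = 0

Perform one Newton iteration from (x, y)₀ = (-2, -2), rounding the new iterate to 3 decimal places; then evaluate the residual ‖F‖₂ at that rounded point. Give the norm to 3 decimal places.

10.988

At (-2, -2): F = (26.83229, 30.000).
Jacobian J = [[-2·x·y + 10·x + 2·sin(x) + 2, -x^2 - 2], [-2·x - 4·y^2 - 1, -8·x·y]].
At the point, J = [[-27.81859, -6.000], [-13.000, -32.000]] (det J = 812.19504).
Solving J·Δ = −F gives Δ = (0.836, 0.598).
Then the next iterate is (x, y)₁ = (-1.164, -1.402).
Re-evaluating at (-1.164, -1.402): F = (6.35871, 8.96096), so ‖F‖₂ = 10.988.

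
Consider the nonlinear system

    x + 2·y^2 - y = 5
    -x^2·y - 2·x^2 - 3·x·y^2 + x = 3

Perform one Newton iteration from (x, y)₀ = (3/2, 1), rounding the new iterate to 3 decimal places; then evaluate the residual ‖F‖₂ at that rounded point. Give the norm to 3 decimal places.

At (3/2, 1): F = (-2.500, -12.750).
Jacobian J = [[1, 4·y - 1], [-2·x·y - 4·x - 3·y^2 + 1, -x^2 - 6·x·y]].
At the point, J = [[1.000, 3.000], [-11.000, -11.250]] (det J = 21.750).
Solving J·Δ = −F gives Δ = (-3.052, 1.851).
Then the next iterate is (x, y)₁ = (-1.552, 2.851).
Re-evaluating at (-1.552, 2.851): F = (6.85340, 21.60828), so ‖F‖₂ = 22.669.

22.669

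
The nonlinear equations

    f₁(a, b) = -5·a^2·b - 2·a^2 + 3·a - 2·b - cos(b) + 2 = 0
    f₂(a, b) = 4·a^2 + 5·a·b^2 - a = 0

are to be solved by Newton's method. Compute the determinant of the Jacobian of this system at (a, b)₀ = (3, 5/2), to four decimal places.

-3782.7171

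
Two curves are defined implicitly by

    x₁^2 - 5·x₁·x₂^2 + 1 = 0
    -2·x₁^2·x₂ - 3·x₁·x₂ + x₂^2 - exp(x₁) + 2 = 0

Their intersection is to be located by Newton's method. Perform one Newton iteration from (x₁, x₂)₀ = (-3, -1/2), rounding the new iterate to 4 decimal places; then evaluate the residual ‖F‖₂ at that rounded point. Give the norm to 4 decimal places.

At (-3, -1/2): F = (13.7500, 6.700213).
Jacobian J = [[2·x₁ - 5·x₂^2, -10·x₁·x₂], [-4·x₁·x₂ - 3·x₂ - exp(x₁), -2·x₁^2 - 3·x₁ + 2·x₂]].
At the point, J = [[-7.2500, -15.0000], [-4.549787, -10.0000]] (det J = 4.253194).
Solving J·Δ = −F gives Δ = (8.6986, -3.2877).
Then the next iterate is (x₁, x₂)₁ = (5.6986, -3.7877).
Re-evaluating at (5.6986, -3.7877): F = (-375.305663, 28.655011), so ‖F‖₂ = 376.3980.

376.3980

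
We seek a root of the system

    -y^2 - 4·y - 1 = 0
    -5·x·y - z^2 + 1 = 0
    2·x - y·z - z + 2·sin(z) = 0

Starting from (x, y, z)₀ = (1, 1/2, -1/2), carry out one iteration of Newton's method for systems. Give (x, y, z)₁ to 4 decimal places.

(0.5893, -0.1500, -3.0268)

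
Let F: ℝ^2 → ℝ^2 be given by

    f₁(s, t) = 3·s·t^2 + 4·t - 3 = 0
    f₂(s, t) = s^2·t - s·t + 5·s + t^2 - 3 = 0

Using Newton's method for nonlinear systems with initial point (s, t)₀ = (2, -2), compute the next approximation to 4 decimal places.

At (2, -2): F = (13.0000, 7.0000).
Jacobian J = [[3·t^2, 6·s·t + 4], [2·s·t - t + 5, s^2 - s + 2·t]].
At the point, J = [[12.0000, -20.0000], [-1.0000, -2.0000]] (det J = -44.0000).
Solving J·Δ = −F gives Δ = (2.5909, 2.2045).
Then the next iterate is (s, t)₁ = (4.5909, 0.2045).

(4.5909, 0.2045)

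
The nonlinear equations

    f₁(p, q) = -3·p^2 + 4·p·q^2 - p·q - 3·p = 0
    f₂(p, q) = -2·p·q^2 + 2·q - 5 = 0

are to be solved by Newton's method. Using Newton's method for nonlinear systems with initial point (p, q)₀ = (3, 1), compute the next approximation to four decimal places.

(0.9324, 0.5135)

At (3, 1): F = (-27.0000, -9.0000).
Jacobian J = [[-6·p + 4·q^2 - q - 3, 8·p·q - p], [-2·q^2, -4·p·q + 2]].
At the point, J = [[-18.0000, 21.0000], [-2.0000, -10.0000]] (det J = 222.0000).
Solving J·Δ = −F gives Δ = (-2.0676, -0.4865).
Then the next iterate is (p, q)₁ = (0.9324, 0.5135).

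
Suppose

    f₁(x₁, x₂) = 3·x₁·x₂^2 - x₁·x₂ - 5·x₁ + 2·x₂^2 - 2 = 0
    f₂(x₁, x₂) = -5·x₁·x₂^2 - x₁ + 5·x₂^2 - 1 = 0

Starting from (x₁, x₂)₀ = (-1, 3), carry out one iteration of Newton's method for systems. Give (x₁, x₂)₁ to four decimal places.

(-1.2967, 1.2725)

At (-1, 3): F = (-3.0000, 90.0000).
Jacobian J = [[3·x₂^2 - x₂ - 5, 6·x₁·x₂ - x₁ + 4·x₂], [-5·x₂^2 - 1, -10·x₁·x₂ + 10·x₂]].
At the point, J = [[19.0000, -5.0000], [-46.0000, 60.0000]] (det J = 910.0000).
Solving J·Δ = −F gives Δ = (-0.2967, -1.7275).
Then the next iterate is (x₁, x₂)₁ = (-1.2967, 1.2725).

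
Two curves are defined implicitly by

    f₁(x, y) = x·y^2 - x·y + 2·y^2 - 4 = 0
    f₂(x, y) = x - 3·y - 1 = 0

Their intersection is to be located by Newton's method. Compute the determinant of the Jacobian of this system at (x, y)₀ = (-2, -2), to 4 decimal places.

-20.0000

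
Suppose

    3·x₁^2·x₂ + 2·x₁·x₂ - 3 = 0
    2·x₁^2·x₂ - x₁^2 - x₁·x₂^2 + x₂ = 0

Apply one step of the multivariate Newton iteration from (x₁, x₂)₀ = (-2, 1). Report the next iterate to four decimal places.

At (-2, 1): F = (5.0000, 7.0000).
Jacobian J = [[6·x₁·x₂ + 2·x₂, 3·x₁^2 + 2·x₁], [4·x₁·x₂ - 2·x₁ - x₂^2, 2·x₁^2 - 2·x₁·x₂ + 1]].
At the point, J = [[-10.0000, 8.0000], [-5.0000, 13.0000]] (det J = -90.0000).
Solving J·Δ = −F gives Δ = (0.1000, -0.5000).
Then the next iterate is (x₁, x₂)₁ = (-1.9000, 0.5000).

(-1.9000, 0.5000)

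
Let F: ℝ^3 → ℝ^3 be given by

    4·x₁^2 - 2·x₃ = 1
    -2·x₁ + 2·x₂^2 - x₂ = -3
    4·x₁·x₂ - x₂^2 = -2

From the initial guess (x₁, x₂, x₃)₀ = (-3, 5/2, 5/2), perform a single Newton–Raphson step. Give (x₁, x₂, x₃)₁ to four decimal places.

At (-3, 5/2, 5/2): F = (30.0000, 19.0000, -34.2500).
Jacobian J = [[8·x₁, 0, -2], [-2, 4·x₂ - 1, 0], [4·x₂, 4·x₁ - 2·x₂, 0]].
At the point, J = [[-24.0000, 0.0000, -2.0000], [-2.0000, 9.0000, 0.0000], [10.0000, -17.0000, 0.0000]] (det J = 112.0000).
Solving J·Δ = −F gives Δ = (-0.2634, -2.1696, 18.1607).
Then the next iterate is (x₁, x₂, x₃)₁ = (-3.2634, 0.3304, 20.6607).

(-3.2634, 0.3304, 20.6607)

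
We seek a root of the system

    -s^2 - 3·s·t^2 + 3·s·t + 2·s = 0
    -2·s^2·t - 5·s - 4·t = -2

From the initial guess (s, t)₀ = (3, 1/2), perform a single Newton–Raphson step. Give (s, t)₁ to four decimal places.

At (3, 1/2): F = (-0.7500, -24.0000).
Jacobian J = [[-2·s - 3·t^2 + 3·t + 2, -6·s·t + 3·s], [-4·s·t - 5, -2·s^2 - 4]].
At the point, J = [[-3.2500, 0.0000], [-11.0000, -22.0000]] (det J = 71.5000).
Solving J·Δ = −F gives Δ = (-0.2308, -0.9755).
Then the next iterate is (s, t)₁ = (2.7692, -0.4755).

(2.7692, -0.4755)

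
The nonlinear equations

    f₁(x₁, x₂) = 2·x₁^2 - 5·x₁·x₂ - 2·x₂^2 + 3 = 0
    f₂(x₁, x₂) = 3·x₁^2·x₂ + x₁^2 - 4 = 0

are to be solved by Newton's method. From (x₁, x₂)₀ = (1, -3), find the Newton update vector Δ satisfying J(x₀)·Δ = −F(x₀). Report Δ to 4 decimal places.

At (1, -3): F = (2.0000, -12.0000).
Jacobian J = [[4·x₁ - 5·x₂, -5·x₁ - 4·x₂], [6·x₁·x₂ + 2·x₁, 3·x₁^2]].
At the point, J = [[19.0000, 7.0000], [-16.0000, 3.0000]] (det J = 169.0000).
Solving J·Δ = −F gives Δ = (-0.5325, 1.1598).

(-0.5325, 1.1598)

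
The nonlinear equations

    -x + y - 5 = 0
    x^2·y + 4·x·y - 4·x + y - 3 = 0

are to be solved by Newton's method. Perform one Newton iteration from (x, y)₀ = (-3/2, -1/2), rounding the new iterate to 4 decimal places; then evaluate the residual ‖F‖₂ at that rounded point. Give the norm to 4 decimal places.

0.6606

At (-3/2, -1/2): F = (-4.0000, 4.3750).
Jacobian J = [[-1, 1], [2·x·y + 4·y - 4, x^2 + 4·x + 1]].
At the point, J = [[-1.0000, 1.0000], [-4.5000, -2.7500]] (det J = 7.2500).
Solving J·Δ = −F gives Δ = (-0.9138, 3.0862).
Then the next iterate is (x, y)₁ = (-2.4138, 2.5862).
Re-evaluating at (-2.4138, 2.5862): F = (0.0000, -0.660564), so ‖F‖₂ = 0.6606.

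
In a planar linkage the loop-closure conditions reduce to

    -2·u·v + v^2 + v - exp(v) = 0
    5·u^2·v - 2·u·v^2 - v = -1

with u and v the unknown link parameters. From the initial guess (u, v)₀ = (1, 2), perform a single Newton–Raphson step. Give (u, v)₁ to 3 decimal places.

(0.622, 1.117)

At (1, 2): F = (-5.38906, 1.000).
Jacobian J = [[-2·v, -2·u + 2·v - exp(v) + 1], [10·u·v - 2·v^2, 5·u^2 - 4·u·v - 1]].
At the point, J = [[-4.000, -4.38906], [12.000, -4.000]] (det J = 68.66867).
Solving J·Δ = −F gives Δ = (-0.378, -0.883).
Then the next iterate is (u, v)₁ = (0.622, 1.117).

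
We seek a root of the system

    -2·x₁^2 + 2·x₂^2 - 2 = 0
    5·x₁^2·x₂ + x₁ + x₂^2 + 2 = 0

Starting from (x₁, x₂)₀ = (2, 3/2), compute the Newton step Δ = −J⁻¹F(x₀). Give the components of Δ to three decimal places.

At (2, 3/2): F = (-5.500, 36.250).
Jacobian J = [[-4·x₁, 4·x₂], [10·x₁·x₂ + 1, 5·x₁^2 + 2·x₂]].
At the point, J = [[-8.000, 6.000], [31.000, 23.000]] (det J = -370.000).
Solving J·Δ = −F gives Δ = (-0.930, -0.323).

(-0.930, -0.323)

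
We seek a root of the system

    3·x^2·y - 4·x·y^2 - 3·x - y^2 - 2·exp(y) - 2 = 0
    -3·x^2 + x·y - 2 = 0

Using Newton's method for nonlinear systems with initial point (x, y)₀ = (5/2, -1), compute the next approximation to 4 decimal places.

At (5/2, -1): F = (-39.985759, -23.2500).
Jacobian J = [[6·x·y - 4·y^2 - 3, 3·x^2 - 8·x·y - 2·y - 2·exp(y)], [-6·x + y, x]].
At the point, J = [[-22.0000, 40.014241], [-16.0000, 2.5000]] (det J = 585.227858).
Solving J·Δ = −F gives Δ = (-1.4189, 0.2192).
Then the next iterate is (x, y)₁ = (1.0811, -0.7808).

(1.0811, -0.7808)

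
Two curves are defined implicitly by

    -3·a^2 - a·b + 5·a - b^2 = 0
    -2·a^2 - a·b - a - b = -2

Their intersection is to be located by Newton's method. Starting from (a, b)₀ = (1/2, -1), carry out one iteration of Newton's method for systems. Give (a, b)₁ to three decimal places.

At (1/2, -1): F = (1.250, 2.500).
Jacobian J = [[-6·a - b + 5, -a - 2·b], [-4·a - b - 1, -a - 1]].
At the point, J = [[3.000, 1.500], [-2.000, -1.500]] (det J = -1.500).
Solving J·Δ = −F gives Δ = (-3.750, 6.667).
Then the next iterate is (a, b)₁ = (-3.250, 5.667).

(-3.250, 5.667)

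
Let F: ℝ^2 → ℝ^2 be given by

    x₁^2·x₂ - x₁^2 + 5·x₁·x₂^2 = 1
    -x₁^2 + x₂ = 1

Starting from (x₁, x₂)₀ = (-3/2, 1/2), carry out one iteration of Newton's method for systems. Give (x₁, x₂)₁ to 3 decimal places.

At (-3/2, 1/2): F = (-4.000, -2.750).
Jacobian J = [[2·x₁·x₂ - 2·x₁ + 5·x₂^2, x₁^2 + 10·x₁·x₂], [-2·x₁, 1]].
At the point, J = [[2.750, -5.250], [3.000, 1.000]] (det J = 18.500).
Solving J·Δ = −F gives Δ = (0.997, -0.240).
Then the next iterate is (x₁, x₂)₁ = (-0.503, 0.260).

(-0.503, 0.260)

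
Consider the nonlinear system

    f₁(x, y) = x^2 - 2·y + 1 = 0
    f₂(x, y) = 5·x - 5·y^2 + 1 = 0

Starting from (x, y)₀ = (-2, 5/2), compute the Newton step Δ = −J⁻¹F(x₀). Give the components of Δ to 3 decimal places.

At (-2, 5/2): F = (0.000, -40.250).
Jacobian J = [[2·x, -2], [5, -10·y]].
At the point, J = [[-4.000, -2.000], [5.000, -25.000]] (det J = 110.000).
Solving J·Δ = −F gives Δ = (0.732, -1.464).

(0.732, -1.464)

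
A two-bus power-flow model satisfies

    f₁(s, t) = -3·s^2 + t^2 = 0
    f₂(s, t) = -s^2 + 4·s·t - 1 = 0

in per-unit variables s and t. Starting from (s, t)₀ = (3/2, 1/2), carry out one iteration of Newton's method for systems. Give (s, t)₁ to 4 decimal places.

(0.7689, 0.4198)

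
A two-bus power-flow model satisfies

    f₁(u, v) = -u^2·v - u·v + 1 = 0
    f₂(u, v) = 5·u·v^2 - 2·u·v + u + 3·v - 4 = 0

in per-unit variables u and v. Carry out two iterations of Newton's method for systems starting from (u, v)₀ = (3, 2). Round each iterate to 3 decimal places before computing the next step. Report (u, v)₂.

(1.197, 1.020)

At (3, 2): F = (-23.000, 53.000).
Jacobian J = [[-2·u·v - v, -u^2 - u], [5·v^2 - 2·v + 1, 10·u·v - 2·u + 3]].
At the point, J = [[-14.000, -12.000], [17.000, 57.000]] (det J = -594.000).
Solving J·Δ = −F gives Δ = (-1.136, -0.591).
Then the next iterate is (u, v)₁ = (1.864, 1.409).
Round to (1.864, 1.409) and repeat: F = (-6.52194, 15.34107), J = [[-6.66175, -5.33850], [8.10841, 25.53576]].
Δ = (-0.667, -0.389), so (u, v)₂ = (1.197, 1.020).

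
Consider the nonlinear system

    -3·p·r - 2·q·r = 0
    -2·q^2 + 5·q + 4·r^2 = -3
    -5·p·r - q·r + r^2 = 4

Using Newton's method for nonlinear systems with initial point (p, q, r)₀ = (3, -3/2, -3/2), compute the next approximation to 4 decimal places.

At (3, -3/2, -3/2): F = (9.0000, 0.0000, 18.5000).
Jacobian J = [[-3·r, -2·r, -3·p - 2·q], [0, -4·q + 5, 8·r], [-5·r, -r, -5·p - q + 2·r]].
At the point, J = [[4.5000, 3.0000, -6.0000], [0.0000, 11.0000, -12.0000], [7.5000, 1.5000, -16.5000]] (det J = -510.7500).
Solving J·Δ = −F gives Δ = (-1.7944, 0.3700, 0.3392).
Then the next iterate is (p, q, r)₁ = (1.2056, -1.1300, -1.1608).

(1.2056, -1.1300, -1.1608)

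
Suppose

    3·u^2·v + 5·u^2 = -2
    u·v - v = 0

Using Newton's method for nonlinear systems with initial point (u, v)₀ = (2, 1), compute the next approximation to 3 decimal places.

(0.900, 1.100)

At (2, 1): F = (34.000, 1.000).
Jacobian J = [[6·u·v + 10·u, 3·u^2], [v, u - 1]].
At the point, J = [[32.000, 12.000], [1.000, 1.000]] (det J = 20.000).
Solving J·Δ = −F gives Δ = (-1.100, 0.100).
Then the next iterate is (u, v)₁ = (0.900, 1.100).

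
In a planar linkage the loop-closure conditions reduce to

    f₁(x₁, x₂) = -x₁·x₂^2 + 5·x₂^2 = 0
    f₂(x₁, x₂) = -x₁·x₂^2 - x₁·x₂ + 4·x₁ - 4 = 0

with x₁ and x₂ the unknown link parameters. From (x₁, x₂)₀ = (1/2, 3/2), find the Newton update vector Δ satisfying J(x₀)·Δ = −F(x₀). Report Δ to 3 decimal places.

(-28.500, -5.500)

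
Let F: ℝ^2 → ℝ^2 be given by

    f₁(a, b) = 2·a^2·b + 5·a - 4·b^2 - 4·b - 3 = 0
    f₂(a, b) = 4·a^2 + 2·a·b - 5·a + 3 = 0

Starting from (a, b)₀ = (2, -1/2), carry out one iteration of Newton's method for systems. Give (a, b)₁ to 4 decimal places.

(1.4737, -0.9342)

At (2, -1/2): F = (4.0000, 7.0000).
Jacobian J = [[4·a·b + 5, 2·a^2 - 8·b - 4], [8·a + 2·b - 5, 2·a]].
At the point, J = [[1.0000, 8.0000], [10.0000, 4.0000]] (det J = -76.0000).
Solving J·Δ = −F gives Δ = (-0.5263, -0.4342).
Then the next iterate is (a, b)₁ = (1.4737, -0.9342).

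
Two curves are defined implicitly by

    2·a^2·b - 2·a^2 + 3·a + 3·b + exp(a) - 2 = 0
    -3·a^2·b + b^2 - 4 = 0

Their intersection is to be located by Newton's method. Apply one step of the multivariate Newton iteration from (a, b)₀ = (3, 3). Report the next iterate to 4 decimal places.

(2.4339, 0.8367)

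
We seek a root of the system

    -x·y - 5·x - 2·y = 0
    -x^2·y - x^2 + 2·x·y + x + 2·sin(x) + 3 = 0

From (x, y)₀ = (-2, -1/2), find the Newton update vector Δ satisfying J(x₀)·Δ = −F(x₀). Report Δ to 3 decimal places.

At (-2, -1/2): F = (10.000, -0.81859).
Jacobian J = [[-y - 5, -x - 2], [-2·x·y - 2·x + 2·y + 2·cos(x) + 1, -x^2 + 2·x]].
At the point, J = [[-4.500, 0.000], [1.16771, -8.000]] (det J = 36.000).
Solving J·Δ = −F gives Δ = (2.222, 0.222).

(2.222, 0.222)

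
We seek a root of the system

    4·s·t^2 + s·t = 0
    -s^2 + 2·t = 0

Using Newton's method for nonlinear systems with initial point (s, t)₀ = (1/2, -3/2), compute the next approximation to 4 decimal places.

(1.5921, 0.6711)

At (1/2, -3/2): F = (3.7500, -3.2500).
Jacobian J = [[4·t^2 + t, 8·s·t + s], [-2·s, 2]].
At the point, J = [[7.5000, -5.5000], [-1.0000, 2.0000]] (det J = 9.5000).
Solving J·Δ = −F gives Δ = (1.0921, 2.1711).
Then the next iterate is (s, t)₁ = (1.5921, 0.6711).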